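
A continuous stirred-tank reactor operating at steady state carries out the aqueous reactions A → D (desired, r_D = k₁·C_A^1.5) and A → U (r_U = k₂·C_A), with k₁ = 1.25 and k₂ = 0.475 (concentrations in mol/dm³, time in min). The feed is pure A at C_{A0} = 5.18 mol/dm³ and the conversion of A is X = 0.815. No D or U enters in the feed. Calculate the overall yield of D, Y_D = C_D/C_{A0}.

0.587

Exit C_A = C_{A0}(1−X) = 5.18×0.185 = 0.9583 mol/dm³.
A CSTR operates uniformly at the exit composition, giving r_D = 1.173 and r_U = 0.4552 (each k·C_A^n at C_A = 0.9583).
Fraction of consumed A going to D: r_D/(r_D+r_U) = 0.7204.
C_D = 0.7204·C_{A0}·X = 0.7204×5.18×0.815 = 3.04 mol/dm³; Y_D = C_D/C_{A0} = 0.587.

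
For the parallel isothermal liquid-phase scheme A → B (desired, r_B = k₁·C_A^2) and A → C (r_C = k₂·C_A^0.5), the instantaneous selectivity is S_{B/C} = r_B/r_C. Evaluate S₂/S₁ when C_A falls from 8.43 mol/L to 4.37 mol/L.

S_{B/C} = (k₁/k₂)·C_A^1.5, so S₂/S₁ = (C_{A,2}/C_{A,1})^1.5.
= (4.37/8.43)^1.5 = (0.5184)^1.5 = 0.373.

0.373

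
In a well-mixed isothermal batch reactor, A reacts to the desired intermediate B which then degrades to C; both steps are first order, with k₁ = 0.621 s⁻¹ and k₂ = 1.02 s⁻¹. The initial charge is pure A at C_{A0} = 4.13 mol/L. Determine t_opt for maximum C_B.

The intermediate peaks when r₁ = r₂, i.e. k₁e^(−k₁t) = k₂e^(−k₂t), giving t_opt = ln(k₂/k₁)/(k₂−k₁).
= ln(1.02/0.621)/(1.02−0.621) = ln(1.643)/0.3990 = 0.4962/0.3990 = 1.24 s.

1.24 s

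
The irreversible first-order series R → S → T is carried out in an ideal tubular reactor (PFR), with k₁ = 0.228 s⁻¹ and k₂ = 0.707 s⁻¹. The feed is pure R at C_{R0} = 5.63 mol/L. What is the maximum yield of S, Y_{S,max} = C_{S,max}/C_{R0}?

At the optimum, C_{S,max}/C_{R0} = (k₁/k₂)^[k₂/(k₂−k₁)].
= (0.228/0.707)^(0.707/(0.707−0.228)) = (0.3225)^(1.476) = 0.1882.

0.188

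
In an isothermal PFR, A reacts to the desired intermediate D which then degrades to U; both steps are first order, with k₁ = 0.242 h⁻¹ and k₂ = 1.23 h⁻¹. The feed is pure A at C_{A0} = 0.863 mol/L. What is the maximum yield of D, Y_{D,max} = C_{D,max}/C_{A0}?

0.132

At the optimum, C_{D,max}/C_{A0} = (k₁/k₂)^[k₂/(k₂−k₁)].
= (0.242/1.23)^(1.23/(1.23−0.242)) = (0.1967)^(1.245) = 0.1321.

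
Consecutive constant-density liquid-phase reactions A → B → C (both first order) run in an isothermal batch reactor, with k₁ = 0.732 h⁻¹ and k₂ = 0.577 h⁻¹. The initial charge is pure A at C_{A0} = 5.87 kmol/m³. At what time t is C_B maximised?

The intermediate peaks when r₁ = r₂, i.e. k₁e^(−k₁t) = k₂e^(−k₂t), giving t_opt = ln(k₂/k₁)/(k₂−k₁).
= ln(0.577/0.732)/(0.577−0.732) = ln(0.7883)/-0.1550 = -0.2379/-0.1550 = 1.54 h.

1.54 h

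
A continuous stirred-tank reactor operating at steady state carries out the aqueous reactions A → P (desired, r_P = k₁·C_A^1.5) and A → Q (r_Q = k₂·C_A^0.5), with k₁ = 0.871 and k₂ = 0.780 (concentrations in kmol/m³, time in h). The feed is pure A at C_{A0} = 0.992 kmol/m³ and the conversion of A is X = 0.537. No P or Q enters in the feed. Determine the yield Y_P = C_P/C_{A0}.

0.182

Exit C_A = C_{A0}(1−X) = 0.992×0.463 = 0.4593 kmol/m³.
In a CSTR the entire volume is at exit conditions, so r_P = 0.871×0.4593^1.5 = 0.2711 and r_Q = 0.780×0.4593^0.5 = 0.5286.
Fraction of consumed A going to P: r_P/(r_P+r_Q) = 0.3390.
C_P = 0.3390·C_{A0}·X = 0.3390×0.992×0.537 = 0.181 kmol/m³; Y_P = C_P/C_{A0} = 0.182.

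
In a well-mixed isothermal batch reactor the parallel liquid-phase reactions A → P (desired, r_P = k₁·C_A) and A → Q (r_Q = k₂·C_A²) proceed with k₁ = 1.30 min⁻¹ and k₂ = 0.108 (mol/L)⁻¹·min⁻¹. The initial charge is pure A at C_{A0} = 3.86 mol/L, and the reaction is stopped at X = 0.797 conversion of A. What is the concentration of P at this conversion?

2.59 mol/L

C_A = C_{A0}(1−X) = 0.7836 mol/L.
Along a PFR/batch, dC_P/dC_A = −r_P/(r_P+r_Q) = −k₁/(k₁+k₂·C_A).
Integrating from C_{A0} to C_A: C_P = (1.30/0.108)·ln[(1.30+0.108·3.86)/(1.30+0.108·0.784)] = 12.04·ln(1.717/1.385) = 2.589 mol/L.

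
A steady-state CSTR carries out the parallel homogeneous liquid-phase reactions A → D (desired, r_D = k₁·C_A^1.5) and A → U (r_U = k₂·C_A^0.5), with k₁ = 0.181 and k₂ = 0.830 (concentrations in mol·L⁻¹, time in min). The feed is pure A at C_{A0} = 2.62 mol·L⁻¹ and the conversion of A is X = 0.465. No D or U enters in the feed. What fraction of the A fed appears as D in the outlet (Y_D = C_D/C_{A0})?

0.109

Exit C_A = C_{A0}(1−X) = 2.62×0.535 = 1.402 mol·L⁻¹.
Rates in a CSTR are evaluated at the outlet concentration: r_D = 0.181×1.402^1.5 = 0.3004, r_U = 0.830×1.402^0.5 = 0.9827.
Fraction of consumed A going to D: r_D/(r_D+r_U) = 0.2341.
C_D = 0.2341·C_{A0}·X = 0.2341×2.62×0.465 = 0.285 mol·L⁻¹; Y_D = C_D/C_{A0} = 0.109.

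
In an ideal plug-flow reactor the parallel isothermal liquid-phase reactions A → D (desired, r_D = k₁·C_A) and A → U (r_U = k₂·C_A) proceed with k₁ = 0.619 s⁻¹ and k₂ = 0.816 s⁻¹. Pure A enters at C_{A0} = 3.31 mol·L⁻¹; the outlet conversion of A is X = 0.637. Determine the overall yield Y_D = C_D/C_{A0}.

0.275

C_A = C_{A0}(1−X) = 1.202 mol·L⁻¹.
Both paths are first order in A, so the instantaneous fraction to D is constant: dC_D/d(−C_A) = k₁/(k₁+k₂) = 0.4314.
C_D = 0.4314·(C_{A0}−C_A) = 0.4314×2.108 = 0.910 mol·L⁻¹.
Y_D = C_D/C_{A0} = 0.9095/3.31 = 0.275.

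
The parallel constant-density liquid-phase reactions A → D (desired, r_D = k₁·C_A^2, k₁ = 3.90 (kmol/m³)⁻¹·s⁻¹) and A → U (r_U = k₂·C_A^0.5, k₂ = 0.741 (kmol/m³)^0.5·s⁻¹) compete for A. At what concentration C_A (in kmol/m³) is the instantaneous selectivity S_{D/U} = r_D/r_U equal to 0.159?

0.0970 kmol/m³

S_{D/U} = (k₁/k₂)·C_A^1.5 ⇒ C_A = (S·k₂/k₁)^(1/1.5).
= (0.159×0.741/3.90)^(0.6667) = (0.03021)^(0.6667) = 0.0970 kmol/m³.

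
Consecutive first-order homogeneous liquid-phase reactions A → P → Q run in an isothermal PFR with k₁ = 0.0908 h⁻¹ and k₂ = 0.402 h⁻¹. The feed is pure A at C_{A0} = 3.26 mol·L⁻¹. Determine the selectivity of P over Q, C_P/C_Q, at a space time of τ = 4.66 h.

For first-order series with pure A initially, C_P(τ) = k₁C_{A0}/(k₂−k₁)·(e^(−k₁τ) − e^(−k₂τ)).
e^(−k₁τ) = e^(−0.0908×4.66) = e^(−0.4231) = 0.6550; e^(−k₂τ) = e^(−1.873) = 0.1536.
C_P = 0.0908×3.26/(0.402−0.0908) × (0.6550−0.1536) = 0.9512×0.5014 = 0.4769 mol·L⁻¹.
C_A = C_{A0}e^(−k₁τ) = 2.135 mol·L⁻¹, so C_Q = C_{A0}−C_A−C_P = 0.6478 mol·L⁻¹; C_P/C_Q = 0.736.

0.736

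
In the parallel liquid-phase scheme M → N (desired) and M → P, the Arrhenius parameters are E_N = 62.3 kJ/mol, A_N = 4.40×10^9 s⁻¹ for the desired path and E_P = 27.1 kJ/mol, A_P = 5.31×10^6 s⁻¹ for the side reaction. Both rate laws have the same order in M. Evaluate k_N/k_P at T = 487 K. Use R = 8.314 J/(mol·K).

0.139

k_N/k_P = (A_N/A_P)·exp[−(E_N−E_P)/(RT)] = (A_N/A_P)·exp[(E_P−E_N)/(RT)].
(E_P−E_N)/(RT) = (27.1−62.3)×10³/(8.314×487) = -35200/4049 = -8.694.
k_N/k_P = (4.40×10^9/5.31×10^6)·exp(-8.694) = 828.6 × 1.676×10^-4 = 0.139.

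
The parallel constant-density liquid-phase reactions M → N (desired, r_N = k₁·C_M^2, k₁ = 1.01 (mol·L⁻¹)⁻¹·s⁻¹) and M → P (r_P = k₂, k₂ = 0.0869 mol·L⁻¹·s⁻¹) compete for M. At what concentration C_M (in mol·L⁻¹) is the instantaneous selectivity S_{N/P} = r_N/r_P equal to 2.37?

0.452 mol·L⁻¹

S_{N/P} = (k₁/k₂)·C_M^2 ⇒ C_M = (S·k₂/k₁)^(0.5).
= (2.37×0.0869/1.01)^(0.5) = (0.2039)^(0.5) = 0.452 mol·L⁻¹.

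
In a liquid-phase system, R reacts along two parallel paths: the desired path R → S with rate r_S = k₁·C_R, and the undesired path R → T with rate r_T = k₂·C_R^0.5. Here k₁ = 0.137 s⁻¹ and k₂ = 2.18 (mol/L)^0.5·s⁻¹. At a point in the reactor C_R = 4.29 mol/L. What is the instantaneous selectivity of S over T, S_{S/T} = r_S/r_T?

S_{S/T} = r_S/r_T = (k₁·C_R)/(k₂·C_R^0.5) = (k₁/k₂)·C_R^0.5.
= (0.137×4.290) / (2.18×4.290^0.5) = 0.5877/4.515 = 0.130.

0.130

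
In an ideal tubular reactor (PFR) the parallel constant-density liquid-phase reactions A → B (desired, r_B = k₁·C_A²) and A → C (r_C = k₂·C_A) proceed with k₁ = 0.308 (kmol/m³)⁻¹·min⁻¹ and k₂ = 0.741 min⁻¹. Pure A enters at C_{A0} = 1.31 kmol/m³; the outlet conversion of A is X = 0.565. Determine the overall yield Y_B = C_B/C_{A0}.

C_A = C_{A0}(1−X) = 0.5699 kmol/m³.
Along a PFR/batch, dC_C/dC_A = −r_C/(r_B+r_C) = −k₂/(k₂+k₁·C_A).
Integrating from C_{A0} to C_A: C_C = (0.741/0.308)·ln[(0.741+0.308·1.31)/(0.741+0.308·0.570)] = 2.406·ln(1.144/0.9165) = 0.5344 kmol/m³.
Then C_B = (C_{A0}−C_A) − C_C = 0.7401 − 0.5344 = 0.2057 kmol/m³.
Y_B = C_B/C_{A0} = 0.2057/1.31 = 0.157.

0.157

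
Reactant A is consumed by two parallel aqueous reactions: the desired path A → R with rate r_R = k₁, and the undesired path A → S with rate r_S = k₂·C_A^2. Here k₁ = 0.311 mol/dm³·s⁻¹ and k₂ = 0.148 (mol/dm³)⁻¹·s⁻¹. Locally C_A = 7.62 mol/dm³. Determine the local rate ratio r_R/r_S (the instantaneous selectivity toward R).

0.0362

S_{R/S} = r_R/r_S = (k₁)/(k₂·C_A^2) = (k₁/k₂)·C_A^-2.
= (0.311) / (0.148×7.620^2) = 0.3110/8.594 = 0.0362.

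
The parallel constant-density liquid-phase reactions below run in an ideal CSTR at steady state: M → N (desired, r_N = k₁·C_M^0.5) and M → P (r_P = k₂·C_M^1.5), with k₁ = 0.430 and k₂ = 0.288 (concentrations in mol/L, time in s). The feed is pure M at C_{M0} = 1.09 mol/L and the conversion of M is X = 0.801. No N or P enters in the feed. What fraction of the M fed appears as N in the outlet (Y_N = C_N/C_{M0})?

0.699

Exit C_M = C_{M0}(1−X) = 1.09×0.199 = 0.2169 mol/L.
In a CSTR the entire volume is at exit conditions, so r_N = 0.430×0.2169^0.5 = 0.2003 and r_P = 0.288×0.2169^1.5 = 0.02909.
Fraction of consumed M going to N: r_N/(r_N+r_P) = 0.8731.
C_N = 0.8731·C_{M0}·X = 0.8731×1.09×0.801 = 0.762 mol/L; Y_N = C_N/C_{M0} = 0.699.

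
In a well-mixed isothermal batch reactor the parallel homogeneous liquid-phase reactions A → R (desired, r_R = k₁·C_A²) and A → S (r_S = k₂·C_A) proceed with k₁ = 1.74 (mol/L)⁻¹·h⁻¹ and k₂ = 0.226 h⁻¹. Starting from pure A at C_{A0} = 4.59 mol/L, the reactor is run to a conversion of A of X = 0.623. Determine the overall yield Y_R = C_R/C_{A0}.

C_A = C_{A0}(1−X) = 1.730 mol/L.
Along a PFR/batch, dC_S/dC_A = −r_S/(r_R+r_S) = −k₂/(k₂+k₁·C_A).
Integrating from C_{A0} to C_A: C_S = (0.226/1.74)·ln[(0.226+1.74·4.59)/(0.226+1.74·1.73)] = 0.1299·ln(8.213/3.237) = 0.1209 mol/L.
Then C_R = (C_{A0}−C_A) − C_S = 2.860 − 0.1209 = 2.739 mol/L.
Y_R = C_R/C_{A0} = 2.739/4.59 = 0.597.

0.597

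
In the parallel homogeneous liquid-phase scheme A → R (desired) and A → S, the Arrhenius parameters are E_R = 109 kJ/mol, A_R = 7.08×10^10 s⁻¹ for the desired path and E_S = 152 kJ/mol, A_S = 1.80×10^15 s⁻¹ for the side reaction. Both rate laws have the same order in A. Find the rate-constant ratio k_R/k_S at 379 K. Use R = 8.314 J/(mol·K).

Since both paths have the same order in A, the concentration cancels and S_{R/S} = k_R/k_S = (A_R/A_S)·exp[(E_S−E_R)/(RT)].
(E_S−E_R)/(RT) = (152−109)×10³/(8.314×379) = 43000/3151 = 13.65.
k_R/k_S = (7.08×10^10/1.80×10^15)·exp(13.65) = 3.933×10^-5 × 8.444×10^5 = 33.2.
Since E_R < E_S, lowering the temperature improves selectivity toward R.

33.2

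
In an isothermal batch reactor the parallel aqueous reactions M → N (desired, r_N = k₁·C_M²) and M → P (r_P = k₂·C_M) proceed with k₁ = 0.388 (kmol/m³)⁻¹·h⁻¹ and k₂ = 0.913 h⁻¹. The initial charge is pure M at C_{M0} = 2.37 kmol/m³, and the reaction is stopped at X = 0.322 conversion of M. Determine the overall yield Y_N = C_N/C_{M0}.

C_M = C_{M0}(1−X) = 1.607 kmol/m³.
Along a PFR/batch, dC_P/dC_M = −r_P/(r_N+r_P) = −k₂/(k₂+k₁·C_M).
Integrating from C_{M0} to C_M: C_P = (0.913/0.388)·ln[(0.913+0.388·2.37)/(0.913+0.388·1.61)] = 2.353·ln(1.833/1.536) = 0.4147 kmol/m³.
Then C_N = (C_{M0}−C_M) − C_P = 0.7631 − 0.4147 = 0.3485 kmol/m³.
Y_N = C_N/C_{M0} = 0.3485/2.37 = 0.147.

0.147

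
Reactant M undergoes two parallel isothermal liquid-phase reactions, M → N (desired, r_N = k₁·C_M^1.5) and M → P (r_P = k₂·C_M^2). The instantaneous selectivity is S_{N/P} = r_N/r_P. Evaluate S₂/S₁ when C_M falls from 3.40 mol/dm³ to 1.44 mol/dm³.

1.54

S_{N/P} = (k₁/k₂)·C_M^-0.5, so S₂/S₁ = (C_{M,2}/C_{M,1})^-0.5.
= (1.44/3.40)^(-0.5) = (0.4235)^(-0.5) = 1.54.
Selectivity toward N rises as C_M falls — low-concentration operation is favoured.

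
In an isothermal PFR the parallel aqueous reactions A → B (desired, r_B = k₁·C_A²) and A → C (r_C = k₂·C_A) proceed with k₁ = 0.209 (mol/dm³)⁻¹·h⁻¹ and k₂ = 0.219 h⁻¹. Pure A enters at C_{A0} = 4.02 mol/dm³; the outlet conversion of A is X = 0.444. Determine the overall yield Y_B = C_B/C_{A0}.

C_A = C_{A0}(1−X) = 2.235 mol/dm³.
Along a PFR/batch, dC_C/dC_A = −r_C/(r_B+r_C) = −k₂/(k₂+k₁·C_A).
Integrating from C_{A0} to C_A: C_C = (0.219/0.209)·ln[(0.219+0.209·4.02)/(0.219+0.209·2.24)] = 1.048·ln(1.059/0.6861) = 0.4549 mol/dm³.
Then C_B = (C_{A0}−C_A) − C_C = 1.785 − 0.4549 = 1.330 mol/dm³.
Y_B = C_B/C_{A0} = 1.330/4.02 = 0.331.

0.331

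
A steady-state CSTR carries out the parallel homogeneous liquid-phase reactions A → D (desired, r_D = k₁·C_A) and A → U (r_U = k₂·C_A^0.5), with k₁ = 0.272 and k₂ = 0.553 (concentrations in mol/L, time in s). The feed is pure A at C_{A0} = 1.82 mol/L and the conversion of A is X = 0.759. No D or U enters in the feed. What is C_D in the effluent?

Exit C_A = C_{A0}(1−X) = 1.82×0.241 = 0.4386 mol/L.
Rates in a CSTR are evaluated at the outlet concentration: r_D = 0.272×0.4386 = 0.1193, r_U = 0.553×0.4386^0.5 = 0.3662.
Fraction of consumed A going to D: r_D/(r_D+r_U) = 0.2457.
C_D = 0.2457·C_{A0}·X = 0.2457×1.82×0.759 = 0.339 mol/L.

0.339 mol/L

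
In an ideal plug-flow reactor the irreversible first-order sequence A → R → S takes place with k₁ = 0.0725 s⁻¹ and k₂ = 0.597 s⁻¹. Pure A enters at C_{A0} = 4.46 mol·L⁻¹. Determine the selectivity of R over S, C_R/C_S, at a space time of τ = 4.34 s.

Solving the coupled first-order balances gives C_R(τ) = [k₁/(k₂−k₁)]·C_{A0}·(e^(−k₁τ) − e^(−k₂τ)).
e^(−k₁τ) = e^(−0.0725×4.34) = e^(−0.3146) = 0.7300; e^(−k₂τ) = e^(−2.591) = 0.07495.
C_R = 0.0725×4.46/(0.597−0.0725) × (0.7300−0.07495) = 0.6165×0.6551 = 0.4039 mol·L⁻¹.
C_A = C_{A0}e^(−k₁τ) = 3.256 mol·L⁻¹, so C_S = C_{A0}−C_A−C_R = 0.8001 mol·L⁻¹; C_R/C_S = 0.505.

0.505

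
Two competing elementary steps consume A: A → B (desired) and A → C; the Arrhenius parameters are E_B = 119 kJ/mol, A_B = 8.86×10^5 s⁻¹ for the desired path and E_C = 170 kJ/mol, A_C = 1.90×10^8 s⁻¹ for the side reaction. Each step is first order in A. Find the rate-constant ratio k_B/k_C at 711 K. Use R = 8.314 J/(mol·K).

26.0

With equal orders, S_{B/C} = k_B/k_C = (A_B/A_C)·exp[(E_C−E_B)/(RT)].
(E_C−E_B)/(RT) = (170−119)×10³/(8.314×711) = 51000/5911 = 8.628.
k_B/k_C = (8.86×10^5/1.90×10^8)·exp(8.628) = 0.004663 × 5584 = 26.0.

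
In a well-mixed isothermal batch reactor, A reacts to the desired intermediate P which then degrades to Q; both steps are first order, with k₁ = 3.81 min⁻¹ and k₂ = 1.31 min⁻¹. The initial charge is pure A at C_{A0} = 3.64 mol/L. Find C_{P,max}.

2.08 mol/L

For a first-order series the maximum intermediate yield is C_{P,max}/C_{A0} = (k₁/k₂)^[k₂/(k₂−k₁)].
= (3.81/1.31)^(1.31/(1.31−3.81)) = (2.908)^(-0.5240) = 0.5715.
C_{P,max} = 0.5715×3.64 = 2.08 mol/L.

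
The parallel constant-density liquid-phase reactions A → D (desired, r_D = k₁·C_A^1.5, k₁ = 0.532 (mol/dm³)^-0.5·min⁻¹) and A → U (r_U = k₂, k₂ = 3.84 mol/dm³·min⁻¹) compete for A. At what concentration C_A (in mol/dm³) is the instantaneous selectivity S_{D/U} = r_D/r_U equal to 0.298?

S_{D/U} = (k₁/k₂)·C_A^1.5 ⇒ C_A = (S·k₂/k₁)^(1/1.5).
= (0.298×3.84/0.532)^(0.6667) = (2.151)^(0.6667) = 1.67 mol/dm³.

1.67 mol/dm³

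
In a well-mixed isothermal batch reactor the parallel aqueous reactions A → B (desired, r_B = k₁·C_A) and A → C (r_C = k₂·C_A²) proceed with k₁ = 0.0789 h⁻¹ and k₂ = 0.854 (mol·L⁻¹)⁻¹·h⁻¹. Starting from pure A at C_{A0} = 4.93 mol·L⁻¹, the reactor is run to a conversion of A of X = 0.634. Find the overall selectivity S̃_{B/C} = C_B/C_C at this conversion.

0.0296

C_A = C_{A0}(1−X) = 1.804 mol·L⁻¹.
Along a PFR/batch, dC_B/dC_A = −r_B/(r_B+r_C) = −k₁/(k₁+k₂·C_A).
Integrating from C_{A0} to C_A: C_B = (0.0789/0.854)·ln[(0.0789+0.854·4.93)/(0.0789+0.854·1.80)] = 0.09239·ln(4.289/1.620) = 0.08996 mol·L⁻¹.
C_C = (C_{A0}−C_A)−C_B = 3.036 mol·L⁻¹; S̃_{B/C} = 0.08996/3.036 = 0.0296.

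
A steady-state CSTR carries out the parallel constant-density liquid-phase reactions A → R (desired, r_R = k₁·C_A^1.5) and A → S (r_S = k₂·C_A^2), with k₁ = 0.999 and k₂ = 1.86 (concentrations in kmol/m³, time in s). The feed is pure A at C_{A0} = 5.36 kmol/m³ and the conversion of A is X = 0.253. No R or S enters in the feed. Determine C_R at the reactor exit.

0.287 kmol/m³

Exit C_A = C_{A0}(1−X) = 5.36×0.747 = 4.004 kmol/m³.
A CSTR operates uniformly at the exit composition, giving r_R = 8.004 and r_S = 29.82 (each k·C_A^n at C_A = 4.004).
Fraction of consumed A going to R: r_R/(r_R+r_S) = 0.2116.
C_R = 0.2116·C_{A0}·X = 0.2116×5.36×0.253 = 0.287 kmol/m³.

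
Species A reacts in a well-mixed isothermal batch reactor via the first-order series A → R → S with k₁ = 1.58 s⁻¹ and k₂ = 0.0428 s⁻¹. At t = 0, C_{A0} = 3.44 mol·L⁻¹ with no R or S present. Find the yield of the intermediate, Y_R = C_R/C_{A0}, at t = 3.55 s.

For first-order series with pure A initially, C_R(t) = k₁C_{A0}/(k₂−k₁)·(e^(−k₁t) − e^(−k₂t)).
e^(−k₁t) = e^(−1.58×3.55) = e^(−5.609) = 0.003665; e^(−k₂t) = e^(−0.1519) = 0.8590.
C_R = 1.58×3.44/(0.0428−1.58) × (0.003665−0.8590) = (-3.536)×(-0.8554) = 3.024 mol·L⁻¹.
Y_R = C_R/C_{A0} = 3.024/3.44 = 0.879.

0.879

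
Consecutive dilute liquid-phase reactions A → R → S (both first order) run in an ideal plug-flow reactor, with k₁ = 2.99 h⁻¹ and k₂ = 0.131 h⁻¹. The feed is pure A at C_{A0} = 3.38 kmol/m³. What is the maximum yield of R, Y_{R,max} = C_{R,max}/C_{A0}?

0.866

Evaluating C_R at τ_opt = ln(k₂/k₁)/(k₂−k₁) gives C_{R,max}/C_{A0} = (k₁/k₂)^[k₂/(k₂−k₁)].
= (2.99/0.131)^(0.131/(0.131−2.99)) = (22.82)^(-0.04582) = 0.8665.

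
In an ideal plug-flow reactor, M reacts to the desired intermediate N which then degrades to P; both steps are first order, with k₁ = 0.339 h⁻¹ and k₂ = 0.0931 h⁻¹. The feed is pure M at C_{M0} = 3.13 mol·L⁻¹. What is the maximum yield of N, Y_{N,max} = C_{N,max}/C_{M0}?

At the optimum, C_{N,max}/C_{M0} = (k₁/k₂)^[k₂/(k₂−k₁)].
= (0.339/0.0931)^(0.0931/(0.0931−0.339)) = (3.641)^(-0.3786) = 0.6131.

0.613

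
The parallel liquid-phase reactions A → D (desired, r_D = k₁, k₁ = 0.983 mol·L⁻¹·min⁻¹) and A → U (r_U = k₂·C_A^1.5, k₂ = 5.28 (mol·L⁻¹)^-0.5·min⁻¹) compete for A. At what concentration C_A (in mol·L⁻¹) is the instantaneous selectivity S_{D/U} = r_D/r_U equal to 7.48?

0.0852 mol·L⁻¹

S_{D/U} = (k₁/k₂)·C_A^-1.5 ⇒ C_A = (S·k₂/k₁)^(1/(-1.5)).
= (7.48×5.28/0.983)^(-0.6667) = (40.18)^(-0.6667) = 0.0852 mol·L⁻¹.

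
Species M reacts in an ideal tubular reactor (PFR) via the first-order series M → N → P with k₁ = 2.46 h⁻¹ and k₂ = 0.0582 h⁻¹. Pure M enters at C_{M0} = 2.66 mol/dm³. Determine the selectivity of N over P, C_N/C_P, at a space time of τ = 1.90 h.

The intermediate concentration in a first-order A→B→C sequence is C_N = k₁C_{M0}(e^(−k₁τ) − e^(−k₂τ))/(k₂−k₁).
e^(−k₁τ) = e^(−2.46×1.90) = e^(−4.674) = 0.009335; e^(−k₂τ) = e^(−0.1106) = 0.8953.
C_N = 2.46×2.66/(0.0582−2.46) × (0.009335−0.8953) = (-2.724)×(-0.8860) = 2.414 mol/dm³.
C_M = C_{M0}e^(−k₁τ) = 0.02483 mol/dm³, so C_P = C_{M0}−C_M−C_N = 0.2214 mol/dm³; C_N/C_P = 10.9.

10.9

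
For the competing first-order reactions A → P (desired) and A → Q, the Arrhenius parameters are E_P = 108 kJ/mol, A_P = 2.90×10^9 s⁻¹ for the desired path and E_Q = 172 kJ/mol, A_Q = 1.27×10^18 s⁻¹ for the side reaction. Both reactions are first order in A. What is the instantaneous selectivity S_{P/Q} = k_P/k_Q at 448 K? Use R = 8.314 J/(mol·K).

Since both paths have the same order in A, the concentration cancels and S_{P/Q} = k_P/k_Q = (A_P/A_Q)·exp[(E_Q−E_P)/(RT)].
(E_Q−E_P)/(RT) = (172−108)×10³/(8.314×448) = 64000/3725 = 17.18.
k_P/k_Q = (2.90×10^9/1.27×10^18)·exp(17.18) = 2.283×10^-9 × 2.900×10^7 = 0.0662.

0.0662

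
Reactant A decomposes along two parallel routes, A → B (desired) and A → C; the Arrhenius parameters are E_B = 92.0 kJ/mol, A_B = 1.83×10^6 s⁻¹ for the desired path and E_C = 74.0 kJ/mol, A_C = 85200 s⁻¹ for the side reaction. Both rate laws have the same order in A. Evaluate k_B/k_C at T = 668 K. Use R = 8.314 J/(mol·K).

0.840

With equal orders, S_{B/C} = k_B/k_C = (A_B/A_C)·exp[(E_C−E_B)/(RT)].
(E_C−E_B)/(RT) = (74.0−92.0)×10³/(8.314×668) = -18000/5554 = -3.241.
k_B/k_C = (1.83×10^6/85200)·exp(-3.241) = 21.48 × 0.03912 = 0.840.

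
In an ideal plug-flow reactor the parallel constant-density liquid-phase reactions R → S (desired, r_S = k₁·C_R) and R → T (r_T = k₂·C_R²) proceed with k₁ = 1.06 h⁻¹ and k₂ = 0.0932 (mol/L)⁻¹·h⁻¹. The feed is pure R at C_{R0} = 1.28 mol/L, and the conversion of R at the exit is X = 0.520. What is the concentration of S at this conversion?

C_R = C_{R0}(1−X) = 0.6144 mol/L.
Along a PFR/batch, dC_S/dC_R = −r_S/(r_S+r_T) = −k₁/(k₁+k₂·C_R).
Integrating from C_{R0} to C_R: C_S = (1.06/0.0932)·ln[(1.06+0.0932·1.28)/(1.06+0.0932·0.614)] = 11.37·ln(1.179/1.117) = 0.6146 mol/L.

0.615 mol/L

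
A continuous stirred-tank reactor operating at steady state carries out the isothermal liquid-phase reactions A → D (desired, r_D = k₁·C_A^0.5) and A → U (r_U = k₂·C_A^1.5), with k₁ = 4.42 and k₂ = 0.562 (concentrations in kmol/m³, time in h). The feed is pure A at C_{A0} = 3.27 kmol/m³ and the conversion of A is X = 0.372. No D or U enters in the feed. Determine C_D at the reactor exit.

0.965 kmol/m³

Exit C_A = C_{A0}(1−X) = 3.27×0.628 = 2.054 kmol/m³.
In a CSTR the entire volume is at exit conditions, so r_D = 4.42×2.054^0.5 = 6.334 and r_U = 0.562×2.054^1.5 = 1.654.
Fraction of consumed A going to D: r_D/(r_D+r_U) = 0.7930.
C_D = 0.7930·C_{A0}·X = 0.7930×3.27×0.372 = 0.965 kmol/m³.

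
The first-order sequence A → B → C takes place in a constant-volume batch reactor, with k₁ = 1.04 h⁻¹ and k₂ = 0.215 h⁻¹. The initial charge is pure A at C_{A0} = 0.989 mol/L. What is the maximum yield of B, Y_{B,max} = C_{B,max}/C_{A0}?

Evaluating C_B at t_opt = ln(k₂/k₁)/(k₂−k₁) gives C_{B,max}/C_{A0} = (k₁/k₂)^[k₂/(k₂−k₁)].
= (1.04/0.215)^(0.215/(0.215−1.04)) = (4.837)^(-0.2606) = 0.6631.

0.663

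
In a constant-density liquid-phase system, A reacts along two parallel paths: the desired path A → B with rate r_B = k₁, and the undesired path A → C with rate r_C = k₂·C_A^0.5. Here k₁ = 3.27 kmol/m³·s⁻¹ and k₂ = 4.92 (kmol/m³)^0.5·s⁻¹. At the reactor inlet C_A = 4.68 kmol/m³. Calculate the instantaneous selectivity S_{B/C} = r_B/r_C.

S_{B/C} = r_B/r_C = (k₁)/(k₂·C_A^0.5) = (k₁/k₂)·C_A^-0.5.
= (3.27) / (4.92×4.680^0.5) = 3.270/10.64 = 0.307.

0.307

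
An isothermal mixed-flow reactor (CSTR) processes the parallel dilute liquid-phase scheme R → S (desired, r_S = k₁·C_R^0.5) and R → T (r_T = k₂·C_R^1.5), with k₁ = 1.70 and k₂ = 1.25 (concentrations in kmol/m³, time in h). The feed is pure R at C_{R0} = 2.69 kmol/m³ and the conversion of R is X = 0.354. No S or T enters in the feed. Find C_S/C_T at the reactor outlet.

Exit C_R = C_{R0}(1−X) = 2.69×0.646 = 1.738 kmol/m³.
Rates in a CSTR are evaluated at the outlet concentration: r_S = 1.70×1.738^0.5 = 2.241, r_T = 1.25×1.738^1.5 = 2.863.
Overall selectivity = C_S/C_T = r_Sτ/(r_Tτ) = r_S/r_T = 0.783.

0.783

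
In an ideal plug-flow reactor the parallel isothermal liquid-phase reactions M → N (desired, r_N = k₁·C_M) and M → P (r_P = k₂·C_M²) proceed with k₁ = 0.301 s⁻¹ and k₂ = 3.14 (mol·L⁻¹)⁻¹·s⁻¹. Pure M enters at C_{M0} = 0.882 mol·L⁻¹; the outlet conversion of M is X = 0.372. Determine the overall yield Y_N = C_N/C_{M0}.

0.0444

C_M = C_{M0}(1−X) = 0.5539 mol·L⁻¹.
Along a PFR/batch, dC_N/dC_M = −r_N/(r_N+r_P) = −k₁/(k₁+k₂·C_M).
Integrating from C_{M0} to C_M: C_N = (0.301/3.14)·ln[(0.301+3.14·0.882)/(0.301+3.14·0.554)] = 0.09586·ln(3.070/2.040) = 0.03918 mol·L⁻¹.
Y_N = C_N/C_{M0} = 0.03918/0.882 = 0.0444.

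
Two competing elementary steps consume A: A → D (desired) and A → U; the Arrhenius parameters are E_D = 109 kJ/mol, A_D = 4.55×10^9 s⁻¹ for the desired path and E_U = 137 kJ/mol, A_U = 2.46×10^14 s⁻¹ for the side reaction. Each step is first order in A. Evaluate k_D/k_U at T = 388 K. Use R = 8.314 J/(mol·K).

0.109

k_D/k_U = (A_D/A_U)·exp[−(E_D−E_U)/(RT)] = (A_D/A_U)·exp[(E_U−E_D)/(RT)].
(E_U−E_D)/(RT) = (137−109)×10³/(8.314×388) = 28000/3226 = 8.680.
k_D/k_U = (4.55×10^9/2.46×10^14)·exp(8.680) = 1.850×10^-5 × 5884 = 0.109.
Since E_D < E_U, lowering the temperature improves selectivity toward D.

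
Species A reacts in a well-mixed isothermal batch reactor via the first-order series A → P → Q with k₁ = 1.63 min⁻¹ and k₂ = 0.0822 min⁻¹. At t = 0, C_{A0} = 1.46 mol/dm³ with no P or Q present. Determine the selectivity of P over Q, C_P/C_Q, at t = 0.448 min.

48.1

For first-order series with pure A initially, C_P(t) = k₁C_{A0}/(k₂−k₁)·(e^(−k₁t) − e^(−k₂t)).
e^(−k₁t) = e^(−1.63×0.448) = e^(−0.7302) = 0.4818; e^(−k₂t) = e^(−0.03683) = 0.9638.
C_P = 1.63×1.46/(0.0822−1.63) × (0.4818−0.9638) = (-1.538)×(-0.4821) = 0.7412 mol/dm³.
C_A = C_{A0}e^(−k₁t) = 0.7034 mol/dm³, so C_Q = C_{A0}−C_A−C_P = 0.01541 mol/dm³; C_P/C_Q = 48.1.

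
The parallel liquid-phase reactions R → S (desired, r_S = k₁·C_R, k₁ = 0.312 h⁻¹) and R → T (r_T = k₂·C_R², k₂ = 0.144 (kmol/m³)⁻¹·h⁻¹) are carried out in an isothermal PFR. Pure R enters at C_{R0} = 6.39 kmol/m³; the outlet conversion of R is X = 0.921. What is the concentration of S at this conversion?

2.52 kmol/m³

C_R = C_{R0}(1−X) = 0.5048 kmol/m³.
Along a PFR/batch, dC_S/dC_R = −r_S/(r_S+r_T) = −k₁/(k₁+k₂·C_R).
Integrating from C_{R0} to C_R: C_S = (0.312/0.144)·ln[(0.312+0.144·6.39)/(0.312+0.144·0.505)] = 2.167·ln(1.232/0.3847) = 2.522 kmol/m³.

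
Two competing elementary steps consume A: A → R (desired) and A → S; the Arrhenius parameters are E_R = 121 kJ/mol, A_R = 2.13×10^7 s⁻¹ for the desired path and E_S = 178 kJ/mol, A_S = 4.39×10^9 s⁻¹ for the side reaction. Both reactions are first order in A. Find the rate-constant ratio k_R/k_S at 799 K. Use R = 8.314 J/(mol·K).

k_R/k_S = (A_R/A_S)·exp[−(E_R−E_S)/(RT)] = (A_R/A_S)·exp[(E_S−E_R)/(RT)].
(E_S−E_R)/(RT) = (178−121)×10³/(8.314×799) = 57000/6643 = 8.581.
k_R/k_S = (2.13×10^7/4.39×10^9)·exp(8.581) = 0.004852 × 5327 = 25.8.
Since E_R < E_S, lowering the temperature improves selectivity toward R.

25.8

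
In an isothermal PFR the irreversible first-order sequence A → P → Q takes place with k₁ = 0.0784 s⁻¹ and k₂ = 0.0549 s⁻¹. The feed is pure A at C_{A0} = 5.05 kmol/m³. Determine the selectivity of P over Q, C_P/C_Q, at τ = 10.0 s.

2.88

For first-order series with pure A initially, C_P(τ) = k₁C_{A0}/(k₂−k₁)·(e^(−k₁τ) − e^(−k₂τ)).
e^(−k₁τ) = e^(−0.0784×10.0) = e^(−0.7840) = 0.4566; e^(−k₂τ) = e^(−0.5490) = 0.5775.
C_P = 0.0784×5.05/(0.0549−0.0784) × (0.4566−0.5775) = (-16.85)×(-0.1210) = 2.038 kmol/m³.
C_A = C_{A0}e^(−k₁τ) = 2.306 kmol/m³, so C_Q = C_{A0}−C_A−C_P = 0.7065 kmol/m³; C_P/C_Q = 2.88.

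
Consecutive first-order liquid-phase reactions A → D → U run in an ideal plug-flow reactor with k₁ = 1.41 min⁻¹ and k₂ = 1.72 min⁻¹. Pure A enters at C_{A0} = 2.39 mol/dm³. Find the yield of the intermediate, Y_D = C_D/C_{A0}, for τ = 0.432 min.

The intermediate concentration in a first-order A→B→C sequence is C_D = k₁C_{A0}(e^(−k₁τ) − e^(−k₂τ))/(k₂−k₁).
e^(−k₁τ) = e^(−1.41×0.432) = e^(−0.6091) = 0.5438; e^(−k₂τ) = e^(−0.7430) = 0.4757.
C_D = 1.41×2.39/(1.72−1.41) × (0.5438−0.4757) = 10.87×0.06816 = 0.7410 mol/dm³.
Y_D = C_D/C_{A0} = 0.7410/2.39 = 0.310.

0.310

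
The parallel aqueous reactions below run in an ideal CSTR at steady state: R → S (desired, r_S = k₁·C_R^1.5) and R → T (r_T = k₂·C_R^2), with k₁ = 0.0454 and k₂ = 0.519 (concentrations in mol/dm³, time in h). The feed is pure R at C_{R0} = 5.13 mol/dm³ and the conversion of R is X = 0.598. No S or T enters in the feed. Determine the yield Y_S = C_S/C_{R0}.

Exit C_R = C_{R0}(1−X) = 5.13×0.402 = 2.062 mol/dm³.
In a CSTR the entire volume is at exit conditions, so r_S = 0.0454×2.062^1.5 = 0.1345 and r_T = 0.519×2.062^2 = 2.207.
Fraction of consumed R going to S: r_S/(r_S+r_T) = 0.05742.
C_S = 0.05742·C_{R0}·X = 0.05742×5.13×0.598 = 0.176 mol/dm³; Y_S = C_S/C_{R0} = 0.0343.

0.0343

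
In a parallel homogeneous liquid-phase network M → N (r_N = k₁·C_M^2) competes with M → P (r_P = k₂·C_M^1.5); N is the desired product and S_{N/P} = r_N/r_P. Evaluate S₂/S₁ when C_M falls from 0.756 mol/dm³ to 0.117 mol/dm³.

0.393

S_{N/P} = (k₁/k₂)·C_M^0.5, so S₂/S₁ = (C_{M,2}/C_{M,1})^0.5.
= (0.117/0.756)^0.5 = (0.1548)^0.5 = 0.393.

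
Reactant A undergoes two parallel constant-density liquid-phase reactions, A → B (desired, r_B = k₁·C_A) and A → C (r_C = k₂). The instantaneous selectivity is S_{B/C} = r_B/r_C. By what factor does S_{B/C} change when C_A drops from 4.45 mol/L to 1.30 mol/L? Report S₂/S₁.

S_{B/C} = (k₁/k₂)·C_A, so S₂/S₁ = (C_{A,2}/C_{A,1}).
= 1.30/4.45 = 0.292.

0.292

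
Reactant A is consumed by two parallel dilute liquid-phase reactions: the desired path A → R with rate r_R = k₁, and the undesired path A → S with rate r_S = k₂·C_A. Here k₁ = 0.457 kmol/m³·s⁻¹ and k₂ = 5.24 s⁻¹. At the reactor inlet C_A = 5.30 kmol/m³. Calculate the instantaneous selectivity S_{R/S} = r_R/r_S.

S_{R/S} = r_R/r_S = (k₁)/(k₂·C_A) = (k₁/k₂)·C_A⁻¹.
= (0.457) / (5.24×5.300) = 0.4570/27.77 = 0.0165.

0.0165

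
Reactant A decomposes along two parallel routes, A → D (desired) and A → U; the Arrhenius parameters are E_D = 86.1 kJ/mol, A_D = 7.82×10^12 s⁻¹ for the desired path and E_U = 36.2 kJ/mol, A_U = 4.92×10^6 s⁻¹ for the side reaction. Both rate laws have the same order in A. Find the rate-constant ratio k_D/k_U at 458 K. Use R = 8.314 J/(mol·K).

3.24

With equal orders, S_{D/U} = k_D/k_U = (A_D/A_U)·exp[(E_U−E_D)/(RT)].
(E_U−E_D)/(RT) = (36.2−86.1)×10³/(8.314×458) = -49900/3808 = -13.10.
k_D/k_U = (7.82×10^12/4.92×10^6)·exp(-13.10) = 1.589×10^6 × 2.036×10^-6 = 3.24.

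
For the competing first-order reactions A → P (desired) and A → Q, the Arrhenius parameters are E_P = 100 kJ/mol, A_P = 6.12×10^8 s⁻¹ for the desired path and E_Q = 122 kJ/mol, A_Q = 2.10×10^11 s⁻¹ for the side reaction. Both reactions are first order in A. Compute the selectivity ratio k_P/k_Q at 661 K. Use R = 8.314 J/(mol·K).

0.160

With equal orders, S_{P/Q} = k_P/k_Q = (A_P/A_Q)·exp[(E_Q−E_P)/(RT)].
(E_Q−E_P)/(RT) = (122−100)×10³/(8.314×661) = 22000/5496 = 4.003.
k_P/k_Q = (6.12×10^8/2.10×10^11)·exp(4.003) = 0.002914 × 54.78 = 0.160.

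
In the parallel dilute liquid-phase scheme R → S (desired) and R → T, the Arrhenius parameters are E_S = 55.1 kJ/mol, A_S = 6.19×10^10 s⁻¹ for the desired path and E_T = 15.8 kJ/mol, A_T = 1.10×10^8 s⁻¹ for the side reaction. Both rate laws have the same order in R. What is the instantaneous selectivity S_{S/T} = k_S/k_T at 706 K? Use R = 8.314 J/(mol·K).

Since both paths have the same order in R, the concentration cancels and S_{S/T} = k_S/k_T = (A_S/A_T)·exp[(E_T−E_S)/(RT)].
(E_T−E_S)/(RT) = (15.8−55.1)×10³/(8.314×706) = -39300/5870 = -6.695.
k_S/k_T = (6.19×10^10/1.10×10^8)·exp(-6.695) = 562.7 × 0.001237 = 0.696.
Since E_S > E_T, raising the temperature improves selectivity toward S.

0.696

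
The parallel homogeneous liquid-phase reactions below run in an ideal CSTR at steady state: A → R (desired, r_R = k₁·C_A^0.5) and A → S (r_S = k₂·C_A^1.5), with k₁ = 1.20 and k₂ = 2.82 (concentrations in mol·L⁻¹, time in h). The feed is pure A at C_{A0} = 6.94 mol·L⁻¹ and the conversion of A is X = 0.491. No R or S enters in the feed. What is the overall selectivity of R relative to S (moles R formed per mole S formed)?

Exit C_A = C_{A0}(1−X) = 6.94×0.509 = 3.532 mol·L⁻¹.
In a CSTR the entire volume is at exit conditions, so r_R = 1.20×3.532^0.5 = 2.255 and r_S = 2.82×3.532^1.5 = 18.72.
Overall selectivity = C_R/C_S = r_Rτ/(r_Sτ) = r_R/r_S = 0.120.

0.120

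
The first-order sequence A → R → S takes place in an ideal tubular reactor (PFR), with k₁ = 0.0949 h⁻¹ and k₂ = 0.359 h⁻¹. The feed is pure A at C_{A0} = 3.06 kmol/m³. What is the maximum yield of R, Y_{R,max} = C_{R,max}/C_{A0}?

0.164

Evaluating C_R at τ_opt = ln(k₂/k₁)/(k₂−k₁) gives C_{R,max}/C_{A0} = (k₁/k₂)^[k₂/(k₂−k₁)].
= (0.0949/0.359)^(0.359/(0.359−0.0949)) = (0.2643)^(1.359) = 0.1639.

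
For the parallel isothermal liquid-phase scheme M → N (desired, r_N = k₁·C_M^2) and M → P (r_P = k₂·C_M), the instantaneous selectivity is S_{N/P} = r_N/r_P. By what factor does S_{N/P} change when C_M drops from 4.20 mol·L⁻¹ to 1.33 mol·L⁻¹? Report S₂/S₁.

0.317

S_{N/P} = (k₁/k₂)·C_M, so S₂/S₁ = (C_{M,2}/C_{M,1}).
= 1.33/4.20 = 0.317.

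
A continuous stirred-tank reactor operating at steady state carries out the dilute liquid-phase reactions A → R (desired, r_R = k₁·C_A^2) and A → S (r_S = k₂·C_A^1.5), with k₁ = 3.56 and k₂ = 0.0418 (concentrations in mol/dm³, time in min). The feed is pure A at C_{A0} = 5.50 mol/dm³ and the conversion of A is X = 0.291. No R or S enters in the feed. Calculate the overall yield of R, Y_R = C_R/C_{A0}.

Exit C_A = C_{A0}(1−X) = 5.50×0.709 = 3.900 mol/dm³.
In a CSTR the entire volume is at exit conditions, so r_R = 3.56×3.900^2 = 54.13 and r_S = 0.0418×3.900^1.5 = 0.3219.
Fraction of consumed A going to R: r_R/(r_R+r_S) = 0.9941.
C_R = 0.9941·C_{A0}·X = 0.9941×5.50×0.291 = 1.59 mol/dm³; Y_R = C_R/C_{A0} = 0.289.

0.289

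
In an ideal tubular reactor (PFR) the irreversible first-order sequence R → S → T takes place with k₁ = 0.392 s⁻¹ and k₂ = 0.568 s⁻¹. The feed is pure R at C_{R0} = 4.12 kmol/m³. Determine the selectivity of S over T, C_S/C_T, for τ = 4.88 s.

Solving the coupled first-order balances gives C_S(τ) = [k₁/(k₂−k₁)]·C_{R0}·(e^(−k₁τ) − e^(−k₂τ)).
e^(−k₁τ) = e^(−0.392×4.88) = e^(−1.913) = 0.1476; e^(−k₂τ) = e^(−2.772) = 0.06255.
C_S = 0.392×4.12/(0.568−0.392) × (0.1476−0.06255) = 9.176×0.08510 = 0.7809 kmol/m³.
C_R = C_{R0}e^(−k₁τ) = 0.6083 kmol/m³, so C_T = C_{R0}−C_R−C_S = 2.731 kmol/m³; C_S/C_T = 0.286.

0.286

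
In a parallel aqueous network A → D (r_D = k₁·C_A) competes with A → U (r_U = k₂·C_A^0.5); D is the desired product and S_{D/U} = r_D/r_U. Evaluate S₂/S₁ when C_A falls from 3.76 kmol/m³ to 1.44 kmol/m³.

S_{D/U} = (k₁/k₂)·C_A^0.5, so S₂/S₁ = (C_{A,2}/C_{A,1})^0.5.
= (1.44/3.76)^0.5 = (0.3830)^0.5 = 0.619.
Selectivity toward D falls as C_A falls — high-concentration operation is favoured.

0.619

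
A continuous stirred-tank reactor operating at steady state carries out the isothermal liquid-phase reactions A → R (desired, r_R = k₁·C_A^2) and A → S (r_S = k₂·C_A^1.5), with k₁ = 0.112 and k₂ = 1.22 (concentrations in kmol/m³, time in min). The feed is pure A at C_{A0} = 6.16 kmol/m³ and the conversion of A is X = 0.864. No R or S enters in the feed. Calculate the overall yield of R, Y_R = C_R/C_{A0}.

0.0670

Exit C_A = C_{A0}(1−X) = 6.16×0.136 = 0.8378 kmol/m³.
A CSTR operates uniformly at the exit composition, giving r_R = 0.07861 and r_S = 0.9355 (each k·C_A^n at C_A = 0.8378).
Fraction of consumed A going to R: r_R/(r_R+r_S) = 0.07751.
C_R = 0.07751·C_{A0}·X = 0.07751×6.16×0.864 = 0.413 kmol/m³; Y_R = C_R/C_{A0} = 0.0670.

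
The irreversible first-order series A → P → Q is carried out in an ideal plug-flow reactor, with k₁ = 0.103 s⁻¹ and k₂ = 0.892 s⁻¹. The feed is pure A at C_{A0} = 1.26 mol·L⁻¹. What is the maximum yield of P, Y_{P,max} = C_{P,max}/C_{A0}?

0.0871

Evaluating C_P at τ_opt = ln(k₂/k₁)/(k₂−k₁) gives C_{P,max}/C_{A0} = (k₁/k₂)^[k₂/(k₂−k₁)].
= (0.103/0.892)^(0.892/(0.892−0.103)) = (0.1155)^(1.131) = 0.08711.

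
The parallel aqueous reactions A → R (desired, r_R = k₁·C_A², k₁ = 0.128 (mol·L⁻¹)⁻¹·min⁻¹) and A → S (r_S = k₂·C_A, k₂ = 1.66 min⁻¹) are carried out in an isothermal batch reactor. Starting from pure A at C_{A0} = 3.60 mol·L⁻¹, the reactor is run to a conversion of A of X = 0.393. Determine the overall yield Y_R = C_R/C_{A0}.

C_A = C_{A0}(1−X) = 2.185 mol·L⁻¹.
Along a PFR/batch, dC_S/dC_A = −r_S/(r_R+r_S) = −k₂/(k₂+k₁·C_A).
Integrating from C_{A0} to C_A: C_S = (1.66/0.128)·ln[(1.66+0.128·3.60)/(1.66+0.128·2.19)] = 12.97·ln(2.121/1.940) = 1.158 mol·L⁻¹.
Then C_R = (C_{A0}−C_A) − C_S = 1.415 − 1.158 = 0.2572 mol·L⁻¹.
Y_R = C_R/C_{A0} = 0.2572/3.60 = 0.0715.

0.0715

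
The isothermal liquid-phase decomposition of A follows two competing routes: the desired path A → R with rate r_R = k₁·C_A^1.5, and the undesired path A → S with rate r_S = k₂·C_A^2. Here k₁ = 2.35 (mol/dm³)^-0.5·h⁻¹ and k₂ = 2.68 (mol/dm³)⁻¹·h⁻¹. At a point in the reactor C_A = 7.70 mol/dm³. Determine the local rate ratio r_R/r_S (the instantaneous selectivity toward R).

0.316

S_{R/S} = r_R/r_S = (k₁·C_A^1.5)/(k₂·C_A^2) = (k₁/k₂)·C_A^-0.5.
= (2.35×7.700^1.5) / (2.68×7.700^2) = 50.21/158.9 = 0.316.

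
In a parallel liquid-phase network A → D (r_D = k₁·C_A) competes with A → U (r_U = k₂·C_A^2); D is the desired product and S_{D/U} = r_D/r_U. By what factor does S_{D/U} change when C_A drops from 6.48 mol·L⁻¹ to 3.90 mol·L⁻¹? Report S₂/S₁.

S_{D/U} = (k₁/k₂)·C_A⁻¹, so S₂/S₁ = (C_{A,2}/C_{A,1})⁻¹.
= 6.48/3.90 = 1.66.

1.66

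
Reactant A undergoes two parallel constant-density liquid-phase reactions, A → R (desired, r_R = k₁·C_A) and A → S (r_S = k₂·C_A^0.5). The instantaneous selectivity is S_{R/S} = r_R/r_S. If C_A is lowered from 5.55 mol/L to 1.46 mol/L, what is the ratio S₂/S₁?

0.513

S_{R/S} = (k₁/k₂)·C_A^0.5, so S₂/S₁ = (C_{A,2}/C_{A,1})^0.5.
= (1.46/5.55)^0.5 = (0.2631)^0.5 = 0.513.
Selectivity toward R falls as C_A falls — high-concentration operation is favoured.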